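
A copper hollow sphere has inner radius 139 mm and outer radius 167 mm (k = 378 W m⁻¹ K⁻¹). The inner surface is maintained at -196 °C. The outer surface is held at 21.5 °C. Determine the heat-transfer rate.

Q = 857 kW

Q = 4πk·ΔT/(1/r₁ − 1/r₂) = 4π × 378 × 217.5 / (1/0.139 − 1/0.167) = 8.57×10^5 W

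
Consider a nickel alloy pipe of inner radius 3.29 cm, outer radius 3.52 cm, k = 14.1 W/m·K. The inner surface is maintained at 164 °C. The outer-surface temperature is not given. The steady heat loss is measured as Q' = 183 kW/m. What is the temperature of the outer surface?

T_out = 24.4 °C

Series resistances:
  R'_nickel alloy = ln(0.0352/0.0329)/(2πk) = 0.06757/(2π·14.1) = 7.627×10^-4 m·K/W
ΣR = 7.627×10^-4 m·K/W
ΔT = Q'·ΣR = 1.83×10^5 × 7.627×10^-4 = 139.6 K
Heat flows outward, so T_out = T_in − ΔT = 164 − 139.6 = 24.4 °C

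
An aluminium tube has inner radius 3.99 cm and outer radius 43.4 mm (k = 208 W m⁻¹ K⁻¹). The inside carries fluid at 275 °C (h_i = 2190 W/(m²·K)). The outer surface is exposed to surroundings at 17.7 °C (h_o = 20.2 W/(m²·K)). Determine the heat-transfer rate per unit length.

Series thermal resistances, inner to outer:
  R'_conv,in = 1/(2πr h) = 1/(2π·0.0399·2190) = 0.001821 m·K/W
  R'_aluminium = ln(0.0434/0.0399)/(2πk) = 0.08408/(2π·208) = 6.434×10^-5 m·K/W
  R'_conv,out = 1/(2πr h) = 1/(2π·0.0434·20.2) = 0.1815 m·K/W
ΣR = 0.001821 + 6.434×10^-5 + 0.1815 = 0.1834 m·K/W
Q' = ΔT/ΣR = (275 °C − 17.7 °C)/0.1834 = 1400 W/m

Q' = 1400 W/m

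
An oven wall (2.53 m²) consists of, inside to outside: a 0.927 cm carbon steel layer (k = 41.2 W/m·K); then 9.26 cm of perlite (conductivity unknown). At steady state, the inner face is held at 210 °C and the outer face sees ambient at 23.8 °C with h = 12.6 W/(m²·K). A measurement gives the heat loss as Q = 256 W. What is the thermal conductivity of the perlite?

ΣR = ΔT/Q = |210 − 23.8|/256 = 0.7273 K/W
Known resistances:
  R_carbon steel = L/(kA) = 0.00927/(41.2·2.53) = 8.893×10^-5 K/W
  R_conv,out = 1/(hA) = 1/(12.6·2.53) = 0.03137 K/W
R_perlite = ΣR − ΣR_known = 0.7273 − 0.03146 = 0.6958 K/W
L/(kA) = 0.6958 ⇒ k = 0.0926/(0.6958·2.53) = 0.0526 W/m·K

k = 0.0526 W/m·K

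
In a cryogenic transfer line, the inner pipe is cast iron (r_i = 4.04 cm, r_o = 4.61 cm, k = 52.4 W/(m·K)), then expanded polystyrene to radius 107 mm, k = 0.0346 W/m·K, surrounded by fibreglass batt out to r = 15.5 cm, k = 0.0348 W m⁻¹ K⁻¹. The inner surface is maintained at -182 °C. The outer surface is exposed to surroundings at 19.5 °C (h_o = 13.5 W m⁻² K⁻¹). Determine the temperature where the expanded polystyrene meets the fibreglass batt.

Series thermal resistances, inner to outer:
  R'_cast iron = ln(0.0461/0.0404)/(2πk) = 0.1320/(2π·52.4) = 4.009×10^-4 m·K/W
  R'_expanded polystyrene = ln(0.107/0.0461)/(2πk) = 0.8420/(2π·0.0346) = 3.873 m·K/W
  R'_fibreglass batt = ln(0.155/0.107)/(2πk) = 0.3706/(2π·0.0348) = 1.695 m·K/W
  R'_conv,out = 1/(2πr h) = 1/(2π·0.155·13.5) = 0.07606 m·K/W
ΣR = 4.009×10^-4 + 3.873 + 1.695 + 0.07606 = 5.644 m·K/W
Q' = ΔT/ΣR = (-182 °C − 19.5 °C)/5.644 = -35.70 W/m
From the inner boundary to the expanded polystyrene/fibreglass batt interface, ΣR_partial = 3.873 m·K/W.
T_interface = T_in − Q'·ΣR_partial = -182 °C − (-35.70)(3.873) = -43.7 °C

T = -43.7 °C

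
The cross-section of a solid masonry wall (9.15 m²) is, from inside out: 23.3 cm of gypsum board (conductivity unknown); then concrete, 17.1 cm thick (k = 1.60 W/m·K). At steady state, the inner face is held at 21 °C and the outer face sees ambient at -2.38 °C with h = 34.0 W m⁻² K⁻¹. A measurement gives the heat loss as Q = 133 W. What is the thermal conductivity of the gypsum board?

ΣR = ΔT/Q = |21 − -2.38|/133 = 0.1758 K/W
Known resistances:
  R_concrete = L/(kA) = 0.171/(1.60·9.15) = 0.01168 K/W
  R_conv,out = 1/(hA) = 1/(34.0·9.15) = 0.003214 K/W
R_gypsum board = ΣR − ΣR_known = 0.1758 − 0.01489 = 0.1609 K/W
L/(kA) = 0.1609 ⇒ k = 0.233/(0.1609·9.15) = 0.158 W/m·K

k = 0.158 W/m·K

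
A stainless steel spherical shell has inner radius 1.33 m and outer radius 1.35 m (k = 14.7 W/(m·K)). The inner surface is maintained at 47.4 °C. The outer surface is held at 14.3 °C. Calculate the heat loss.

Q = 4πk·ΔT/(1/r₁ − 1/r₂) = 4π × 14.7 × 33.1 / (1/1.33 − 1/1.35) = 5.49×10^5 W

Q = 5.49×10^5 W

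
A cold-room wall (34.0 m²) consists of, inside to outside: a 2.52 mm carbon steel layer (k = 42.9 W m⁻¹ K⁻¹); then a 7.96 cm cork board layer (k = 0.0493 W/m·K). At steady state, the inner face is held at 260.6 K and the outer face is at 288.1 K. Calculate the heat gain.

Q = 579 W

Series thermal resistances, inner to outer:
  R_carbon steel = L/(kA) = 0.00252/(42.9·34.0) = 1.728×10^-6 K/W
  R_cork board = L/(kA) = 0.0796/(0.0493·34.0) = 0.04749 K/W
ΣR = 1.728×10^-6 + 0.04749 = 0.04749 K/W
Q = ΔT/ΣR = (260.6 K − 288.1 K)/0.04749 = -579 W
(Negative Q ⇒ heat flows inward; heat gain = 579 W.)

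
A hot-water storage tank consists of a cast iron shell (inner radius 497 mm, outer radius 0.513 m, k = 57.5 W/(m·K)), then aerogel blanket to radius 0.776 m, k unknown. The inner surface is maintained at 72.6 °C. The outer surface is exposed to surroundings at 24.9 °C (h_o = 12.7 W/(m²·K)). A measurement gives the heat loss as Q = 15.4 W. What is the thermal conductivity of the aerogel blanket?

ΣR = ΔT/Q = |72.6 − 24.9|/15.4 = 3.097 K/W
Known resistances:
  R_cast iron = (1/0.497 − 1/0.513)/(4πk) = 0.06275/(4π·57.5) = 8.685×10^-5 K/W
  R_conv,out = 1/(4πr²h) = 1/(4π·0.776²·12.7) = 0.01041 K/W
R_aerogel blanket = ΣR − ΣR_known = 3.097 − 0.01050 = 3.087 K/W
(1/r₁−1/r₂)/(4πk) = 3.087 ⇒ k = 0.6607/(4π·3.087) = 0.0170 W/m·K

k = 0.0170 W/m·K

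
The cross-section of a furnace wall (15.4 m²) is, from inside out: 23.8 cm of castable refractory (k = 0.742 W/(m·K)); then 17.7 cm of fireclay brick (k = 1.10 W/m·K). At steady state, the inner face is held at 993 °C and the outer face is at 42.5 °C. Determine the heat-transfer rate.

Resistance network (inner→outer):
  R_castable refractory = L/(kA) = 0.238/(0.742·15.4) = 0.02083 K/W
  R_fireclay brick = L/(kA) = 0.177/(1.10·15.4) = 0.01045 K/W
ΣR = 0.02083 + 0.01045 = 0.03128 K/W
Q = ΔT/ΣR = (993 °C − 42.5 °C)/0.03128 = 30400 W

Q = 30.4 kW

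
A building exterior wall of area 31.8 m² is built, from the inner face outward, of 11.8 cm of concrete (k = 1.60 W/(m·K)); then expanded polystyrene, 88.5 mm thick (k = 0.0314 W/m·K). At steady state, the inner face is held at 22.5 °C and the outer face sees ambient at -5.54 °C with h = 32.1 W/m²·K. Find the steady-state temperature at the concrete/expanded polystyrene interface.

T = 21.8 °C

Resistance network (inner→outer):
  R_concrete = L/(kA) = 0.118/(1.60·31.8) = 0.002319 K/W
  R_expanded polystyrene = L/(kA) = 0.0885/(0.0314·31.8) = 0.08863 K/W
  R_conv,out = 1/(hA) = 1/(32.1·31.8) = 9.796×10^-4 K/W
ΣR = 0.002319 + 0.08863 + 9.796×10^-4 = 0.09193 K/W
Q = ΔT/ΣR = (22.5 °C − -5.54 °C)/0.09193 = 305.0 W
From the inner boundary to the concrete/expanded polystyrene interface, ΣR_partial = 0.002319 K/W.
T_interface = T_in − Q·ΣR_partial = 22.5 °C − (305.0)(0.002319) = 21.8 °C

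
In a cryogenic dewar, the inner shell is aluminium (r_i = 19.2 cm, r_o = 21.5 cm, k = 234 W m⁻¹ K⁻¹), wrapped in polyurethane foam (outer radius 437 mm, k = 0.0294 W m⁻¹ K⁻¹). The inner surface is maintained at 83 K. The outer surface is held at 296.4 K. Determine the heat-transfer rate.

Q = 33.4 W

Treat each layer as a resistance in series:
  R_aluminium = (1/0.192 − 1/0.215)/(4πk) = 0.5572/(4π·234) = 1.895×10^-4 K/W
  R_polyurethane foam = (1/0.215 − 1/0.437)/(4πk) = 2.363/(4π·0.0294) = 6.396 K/W
ΣR = 1.895×10^-4 + 6.396 = 6.396 K/W
Q = ΔT/ΣR = (83 K − 296.4 K)/6.396 = -33.4 W
(Negative Q ⇒ heat flows inward; heat gain = 33.4 W.)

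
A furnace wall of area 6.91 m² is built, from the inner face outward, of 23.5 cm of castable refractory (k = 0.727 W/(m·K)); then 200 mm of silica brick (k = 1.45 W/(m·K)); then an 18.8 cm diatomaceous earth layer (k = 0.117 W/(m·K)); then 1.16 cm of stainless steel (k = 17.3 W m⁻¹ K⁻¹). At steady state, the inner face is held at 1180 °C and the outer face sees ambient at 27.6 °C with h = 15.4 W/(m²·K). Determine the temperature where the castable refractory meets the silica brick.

T = 1005 °C

Resistance network (inner→outer):
  R_castable refractory = L/(kA) = 0.235/(0.727·6.91) = 0.04678 K/W
  R_silica brick = L/(kA) = 0.200/(1.45·6.91) = 0.01996 K/W
  R_diatomaceous earth = L/(kA) = 0.188/(0.117·6.91) = 0.2325 K/W
  R_stainless steel = L/(kA) = 0.0116/(17.3·6.91) = 9.704×10^-5 K/W
  R_conv,out = 1/(hA) = 1/(15.4·6.91) = 0.009397 K/W
ΣR = 0.04678 + 0.01996 + 0.2325 + 9.704×10^-5 + 0.009397 = 0.3087 K/W
Q = ΔT/ΣR = (1180 °C − 27.6 °C)/0.3087 = 3733 W
From the inner boundary to the castable refractory/silica brick interface, ΣR_partial = 0.04678 K/W.
T_interface = T_in − Q·ΣR_partial = 1180 °C − (3733)(0.04678) = 1005 °C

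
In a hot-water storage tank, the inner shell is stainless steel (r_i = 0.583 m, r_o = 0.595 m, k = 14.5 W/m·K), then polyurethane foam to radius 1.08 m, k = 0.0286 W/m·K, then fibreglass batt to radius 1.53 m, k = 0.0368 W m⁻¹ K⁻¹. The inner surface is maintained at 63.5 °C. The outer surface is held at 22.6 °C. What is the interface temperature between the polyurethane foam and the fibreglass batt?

T = 31.6 °C

Treat each layer as a resistance in series:
  R_stainless steel = (1/0.583 − 1/0.595)/(4πk) = 0.03459/(4π·14.5) = 1.899×10^-4 K/W
  R_polyurethane foam = (1/0.595 − 1/1.08)/(4πk) = 0.7547/(4π·0.0286) = 2.100 K/W
  R_fibreglass batt = (1/1.08 − 1/1.53)/(4πk) = 0.2723/(4π·0.0368) = 0.5889 K/W
ΣR = 1.899×10^-4 + 2.100 + 0.5889 = 2.689 K/W
Q = ΔT/ΣR = (63.5 °C − 22.6 °C)/2.689 = 15.21 W
From the inner boundary to the polyurethane foam/fibreglass batt interface, ΣR_partial = 2.100 K/W.
T_interface = T_in − Q·ΣR_partial = 63.5 °C − (15.21)(2.100) = 31.6 °C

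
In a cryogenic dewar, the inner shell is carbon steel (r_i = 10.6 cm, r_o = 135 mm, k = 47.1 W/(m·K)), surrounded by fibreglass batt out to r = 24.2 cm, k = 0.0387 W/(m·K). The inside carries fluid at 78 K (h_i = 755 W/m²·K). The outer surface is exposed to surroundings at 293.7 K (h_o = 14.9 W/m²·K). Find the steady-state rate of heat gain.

Q = 31.5 W

Treat each layer as a resistance in series:
  R_conv,in = 1/(4πr²h) = 1/(4π·0.106²·755) = 0.009381 K/W
  R_carbon steel = (1/0.106 − 1/0.135)/(4πk) = 2.027/(4π·47.1) = 0.003424 K/W
  R_fibreglass batt = (1/0.135 − 1/0.242)/(4πk) = 3.275/(4π·0.0387) = 6.735 K/W
  R_conv,out = 1/(4πr²h) = 1/(4π·0.242²·14.9) = 0.09120 K/W
ΣR = 0.009381 + 0.003424 + 6.735 + 0.09120 = 6.839 K/W
Q = ΔT/ΣR = (78 K − 293.7 K)/6.839 = -31.5 W
(Negative Q ⇒ heat flows inward; heat gain = 31.5 W.)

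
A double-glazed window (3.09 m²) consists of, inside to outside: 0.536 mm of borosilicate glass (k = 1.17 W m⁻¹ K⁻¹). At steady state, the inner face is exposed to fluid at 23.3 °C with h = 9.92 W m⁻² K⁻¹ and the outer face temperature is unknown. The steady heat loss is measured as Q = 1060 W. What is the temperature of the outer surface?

T_out = -11.4 °C

Sum the resistances:
  R_conv,in = 1/(hA) = 1/(9.92·3.09) = 0.03262 K/W
  R_borosilicate glass = L/(kA) = 5.36×10^-4/(1.17·3.09) = 1.483×10^-4 K/W
ΣR = 0.03277 K/W
ΔT = Q·ΣR = 1060 × 0.03277 = 34.74 K
Heat flows outward, so T_out = T_in − ΔT = 23.3 − 34.74 = -11.4 °C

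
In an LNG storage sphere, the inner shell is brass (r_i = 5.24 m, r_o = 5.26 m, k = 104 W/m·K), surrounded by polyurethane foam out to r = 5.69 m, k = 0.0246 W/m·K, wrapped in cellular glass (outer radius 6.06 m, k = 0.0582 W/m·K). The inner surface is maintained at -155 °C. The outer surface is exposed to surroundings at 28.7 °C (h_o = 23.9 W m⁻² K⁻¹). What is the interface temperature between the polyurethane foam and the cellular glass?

Resistance network (inner→outer):
  R_brass = (1/5.24 − 1/5.26)/(4πk) = 7.256×10^-4/(4π·104) = 5.552×10^-7 K/W
  R_polyurethane foam = (1/5.26 − 1/5.69)/(4πk) = 0.01437/(4π·0.0246) = 0.04648 K/W
  R_cellular glass = (1/5.69 − 1/6.06)/(4πk) = 0.01073/(4π·0.0582) = 0.01467 K/W
  R_conv,out = 1/(4πr²h) = 1/(4π·6.06²·23.9) = 9.067×10^-5 K/W
ΣR = 5.552×10^-7 + 0.04648 + 0.01467 + 9.067×10^-5 = 0.06124 K/W
Q = ΔT/ΣR = (-155 °C − 28.7 °C)/0.06124 = -3000 W
From the inner boundary to the polyurethane foam/cellular glass interface, ΣR_partial = 0.04648 K/W.
T_interface = T_in − Q·ΣR_partial = -155 °C − (-3000)(0.04648) = -15.6 °C

T = -15.6 °C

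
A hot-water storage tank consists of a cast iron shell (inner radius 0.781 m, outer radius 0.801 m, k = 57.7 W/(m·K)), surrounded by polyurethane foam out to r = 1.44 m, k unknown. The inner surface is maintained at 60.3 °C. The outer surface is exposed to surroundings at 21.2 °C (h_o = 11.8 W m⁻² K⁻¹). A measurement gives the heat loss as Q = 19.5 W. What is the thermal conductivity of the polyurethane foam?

ΣR = ΔT/Q = |60.3 − 21.2|/19.5 = 2.005 K/W
Known resistances:
  R_cast iron = (1/0.781 − 1/0.801)/(4πk) = 0.03197/(4π·57.7) = 4.409×10^-5 K/W
  R_conv,out = 1/(4πr²h) = 1/(4π·1.44²·11.8) = 0.003252 K/W
R_polyurethane foam = ΣR − ΣR_known = 2.005 − 0.003296 = 2.002 K/W
(1/r₁−1/r₂)/(4πk) = 2.002 ⇒ k = 0.5540/(4π·2.002) = 0.0220 W/m·K

k = 0.0220 W/m·K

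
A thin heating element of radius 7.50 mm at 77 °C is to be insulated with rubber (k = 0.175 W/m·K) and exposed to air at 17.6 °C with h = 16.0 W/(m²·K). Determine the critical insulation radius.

r_cr = 1.09 cm

For a cylinder, r_cr = k_ins/h = 0.175/16.0 = 0.0109 m = 1.09 cm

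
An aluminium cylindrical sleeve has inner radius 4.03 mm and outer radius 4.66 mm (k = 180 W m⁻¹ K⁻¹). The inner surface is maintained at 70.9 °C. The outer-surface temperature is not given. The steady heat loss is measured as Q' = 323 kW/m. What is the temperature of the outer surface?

T_out = 29.4 °C

Series resistances:
  R'_aluminium = ln(0.00466/0.00403)/(2πk) = 0.1452/(2π·180) = 1.284×10^-4 m·K/W
ΣR = 1.284×10^-4 m·K/W
ΔT = Q'·ΣR = 3.23×10^5 × 1.284×10^-4 = 41.47 K
Heat flows outward, so T_out = T_in − ΔT = 70.9 − 41.47 = 29.4 °C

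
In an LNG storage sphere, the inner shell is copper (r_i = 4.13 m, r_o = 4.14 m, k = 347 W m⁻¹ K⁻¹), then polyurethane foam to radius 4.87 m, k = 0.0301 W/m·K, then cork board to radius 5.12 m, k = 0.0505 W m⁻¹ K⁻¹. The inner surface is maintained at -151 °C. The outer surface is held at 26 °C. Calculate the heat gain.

Q = 1590 W

Series thermal resistances, inner to outer:
  R_copper = (1/4.13 − 1/4.14)/(4πk) = 5.849×10^-4/(4π·347) = 1.341×10^-7 K/W
  R_polyurethane foam = (1/4.14 − 1/4.87)/(4πk) = 0.03621/(4π·0.0301) = 0.09572 K/W
  R_cork board = (1/4.87 − 1/5.12)/(4πk) = 0.01003/(4π·0.0505) = 0.01580 K/W
ΣR = 1.341×10^-7 + 0.09572 + 0.01580 = 0.1115 K/W
Q = ΔT/ΣR = (-151 °C − 26 °C)/0.1115 = -1590 W
(Negative Q ⇒ heat flows inward; heat gain = 1590 W.)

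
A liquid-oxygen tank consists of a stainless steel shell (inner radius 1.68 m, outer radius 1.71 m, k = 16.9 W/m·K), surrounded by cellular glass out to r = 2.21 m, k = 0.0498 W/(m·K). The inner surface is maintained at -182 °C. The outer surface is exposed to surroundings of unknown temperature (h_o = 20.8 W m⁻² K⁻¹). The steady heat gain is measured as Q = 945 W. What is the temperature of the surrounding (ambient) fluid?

T_out = 18.6 °C

Sum the resistances:
  R_stainless steel = (1/1.68 − 1/1.71)/(4πk) = 0.01044/(4π·16.9) = 4.917×10^-5 K/W
  R_cellular glass = (1/1.71 − 1/2.21)/(4πk) = 0.1323/(4π·0.0498) = 0.2114 K/W
  R_conv,out = 1/(4πr²h) = 1/(4π·2.21²·20.8) = 7.833×10^-4 K/W
ΣR = 0.2123 K/W
ΔT = Q·ΣR = 945 × 0.2123 = 200.6 K
Heat flows inward, so T_out = T_in + ΔT = -182 + 200.6 = 18.6 °C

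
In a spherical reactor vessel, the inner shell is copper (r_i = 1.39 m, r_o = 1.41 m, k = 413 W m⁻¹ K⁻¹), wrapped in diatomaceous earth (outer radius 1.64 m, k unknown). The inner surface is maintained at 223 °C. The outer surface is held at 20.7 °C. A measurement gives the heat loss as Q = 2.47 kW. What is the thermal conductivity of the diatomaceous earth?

ΣR = ΔT/Q = |223 − 20.7|/2470 = 0.08190 K/W
Known resistances:
  R_copper = (1/1.39 − 1/1.41)/(4πk) = 0.01020/(4π·413) = 1.966×10^-6 K/W
R_diatomaceous earth = ΣR − ΣR_known = 0.08190 − 1.966×10^-6 = 0.08190 K/W
(1/r₁−1/r₂)/(4πk) = 0.08190 ⇒ k = 0.09946/(4π·0.08190) = 0.0966 W/m·K

k = 0.0966 W/m·K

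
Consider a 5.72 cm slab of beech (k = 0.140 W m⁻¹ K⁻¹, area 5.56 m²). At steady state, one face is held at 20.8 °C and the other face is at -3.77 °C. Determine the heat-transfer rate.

Q = kA·ΔT/L = 0.140 × 5.56 × |20.8 °C − -3.77 °C| / 0.0572 = 334 W

Q = 334 W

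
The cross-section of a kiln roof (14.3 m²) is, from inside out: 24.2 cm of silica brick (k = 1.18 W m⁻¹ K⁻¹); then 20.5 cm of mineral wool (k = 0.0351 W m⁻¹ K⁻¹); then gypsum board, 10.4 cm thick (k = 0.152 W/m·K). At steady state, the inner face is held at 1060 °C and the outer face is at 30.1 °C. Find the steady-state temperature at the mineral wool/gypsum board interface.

T = 135 °C

Resistance network (inner→outer):
  R_silica brick = L/(kA) = 0.242/(1.18·14.3) = 0.01434 K/W
  R_mineral wool = L/(kA) = 0.205/(0.0351·14.3) = 0.4084 K/W
  R_gypsum board = L/(kA) = 0.104/(0.152·14.3) = 0.04785 K/W
ΣR = 0.01434 + 0.4084 + 0.04785 = 0.4706 K/W
Q = ΔT/ΣR = (1060 °C − 30.1 °C)/0.4706 = 2188 W
From the inner boundary to the mineral wool/gypsum board interface, ΣR_partial = 0.4227 K/W.
T_interface = T_in − Q·ΣR_partial = 1060 °C − (2188)(0.4227) = 135 °C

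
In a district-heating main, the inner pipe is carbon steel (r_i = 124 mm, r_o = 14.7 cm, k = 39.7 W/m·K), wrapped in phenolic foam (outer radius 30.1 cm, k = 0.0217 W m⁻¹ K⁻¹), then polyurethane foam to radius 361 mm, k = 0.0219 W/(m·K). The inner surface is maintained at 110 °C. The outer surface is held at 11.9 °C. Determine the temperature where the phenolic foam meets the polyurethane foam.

T = 31.6 °C

Treat each layer as a resistance in series:
  R'_carbon steel = ln(0.147/0.124)/(2πk) = 0.1702/(2π·39.7) = 6.821×10^-4 m·K/W
  R'_phenolic foam = ln(0.301/0.147)/(2πk) = 0.7167/(2π·0.0217) = 5.256 m·K/W
  R'_polyurethane foam = ln(0.361/0.301)/(2πk) = 0.1818/(2π·0.0219) = 1.321 m·K/W
ΣR = 6.821×10^-4 + 5.256 + 1.321 = 6.578 m·K/W
Q' = ΔT/ΣR = (110 °C − 11.9 °C)/6.578 = 14.91 W/m
From the inner boundary to the phenolic foam/polyurethane foam interface, ΣR_partial = 5.257 m·K/W.
T_interface = T_in − Q'·ΣR_partial = 110 °C − (14.91)(5.257) = 31.6 °C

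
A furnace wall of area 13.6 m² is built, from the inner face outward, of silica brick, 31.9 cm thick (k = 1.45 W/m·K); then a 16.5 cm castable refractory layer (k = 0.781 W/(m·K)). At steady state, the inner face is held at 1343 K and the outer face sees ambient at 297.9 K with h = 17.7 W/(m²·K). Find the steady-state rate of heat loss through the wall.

Resistance network (inner→outer):
  R_silica brick = L/(kA) = 0.319/(1.45·13.6) = 0.01618 K/W
  R_castable refractory = L/(kA) = 0.165/(0.781·13.6) = 0.01553 K/W
  R_conv,out = 1/(hA) = 1/(17.7·13.6) = 0.004154 K/W
ΣR = 0.01618 + 0.01553 + 0.004154 = 0.03586 K/W
Q = ΔT/ΣR = (1343 K − 297.9 K)/0.03586 = 29100 W

Q = 29.1 kW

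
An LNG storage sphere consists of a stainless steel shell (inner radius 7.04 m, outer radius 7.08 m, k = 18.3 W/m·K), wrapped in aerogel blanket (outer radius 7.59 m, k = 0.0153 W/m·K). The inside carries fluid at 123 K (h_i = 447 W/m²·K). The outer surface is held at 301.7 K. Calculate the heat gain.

Q = 3.62 kW

Treat each layer as a resistance in series:
  R_conv,in = 1/(4πr²h) = 1/(4π·7.04²·447) = 3.592×10^-6 K/W
  R_stainless steel = (1/7.04 − 1/7.08)/(4πk) = 8.025×10^-4/(4π·18.3) = 3.490×10^-6 K/W
  R_aerogel blanket = (1/7.08 − 1/7.59)/(4πk) = 0.009491/(4π·0.0153) = 0.04936 K/W
ΣR = 3.592×10^-6 + 3.490×10^-6 + 0.04936 = 0.04937 K/W
Q = ΔT/ΣR = (123 K − 301.7 K)/0.04937 = -3620 W
(Negative Q ⇒ heat flows inward; heat gain = 3620 W.)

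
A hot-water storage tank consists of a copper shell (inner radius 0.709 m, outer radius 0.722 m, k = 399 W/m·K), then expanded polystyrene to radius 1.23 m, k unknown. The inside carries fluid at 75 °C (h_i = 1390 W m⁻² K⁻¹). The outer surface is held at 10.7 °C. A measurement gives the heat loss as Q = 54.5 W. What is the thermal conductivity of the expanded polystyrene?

k = 0.0386 W/m·K

ΣR = ΔT/Q = |75 − 10.7|/54.5 = 1.180 K/W
Known resistances:
  R_conv,in = 1/(4πr²h) = 1/(4π·0.709²·1390) = 1.139×10^-4 K/W
  R_copper = (1/0.709 − 1/0.722)/(4πk) = 0.02540/(4π·399) = 5.065×10^-6 K/W
R_expanded polystyrene = ΣR − ΣR_known = 1.180 − 1.190×10^-4 = 1.180 K/W
(1/r₁−1/r₂)/(4πk) = 1.180 ⇒ k = 0.5720/(4π·1.180) = 0.0386 W/m·K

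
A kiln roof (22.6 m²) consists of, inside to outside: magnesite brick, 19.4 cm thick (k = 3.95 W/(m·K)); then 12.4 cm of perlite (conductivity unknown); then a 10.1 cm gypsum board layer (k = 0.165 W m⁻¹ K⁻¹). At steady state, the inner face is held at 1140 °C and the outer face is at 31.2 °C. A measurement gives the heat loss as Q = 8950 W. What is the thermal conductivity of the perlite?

k = 0.0580 W/m·K

ΣR = ΔT/Q = |1140 − 31.2|/8950 = 0.1239 K/W
Known resistances:
  R_magnesite brick = L/(kA) = 0.194/(3.95·22.6) = 0.002173 K/W
  R_gypsum board = L/(kA) = 0.101/(0.165·22.6) = 0.02709 K/W
R_perlite = ΣR − ΣR_known = 0.1239 − 0.02926 = 0.09464 K/W
L/(kA) = 0.09464 ⇒ k = 0.124/(0.09464·22.6) = 0.0580 W/m·K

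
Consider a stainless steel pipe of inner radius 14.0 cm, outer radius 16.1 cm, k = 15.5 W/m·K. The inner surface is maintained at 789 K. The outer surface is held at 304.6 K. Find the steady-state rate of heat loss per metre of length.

Q' = 338 kW/m

Q' = 2πk·ΔT/ln(r₂/r₁) = 2π × 15.5 × 484.4 / ln(0.161/0.140) = 3.38×10^5 W/m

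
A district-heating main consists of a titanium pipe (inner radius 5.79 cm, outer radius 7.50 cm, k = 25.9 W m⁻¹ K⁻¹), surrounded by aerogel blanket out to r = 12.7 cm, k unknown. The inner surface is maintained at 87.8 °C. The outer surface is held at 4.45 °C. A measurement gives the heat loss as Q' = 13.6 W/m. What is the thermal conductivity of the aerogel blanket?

ΣR = ΔT/Q' = |87.8 − 4.45|/13.6 = 6.129 m·K/W
Known resistances:
  R'_titanium = ln(0.0750/0.0579)/(2πk) = 0.2588/(2π·25.9) = 0.001590 m·K/W
R_aerogel blanket = ΣR − ΣR_known = 6.129 − 0.001590 = 6.127 m·K/W
ln(r₂/r₁)/(2πk) = 6.127 ⇒ k = 0.5267/(2π·6.127) = 0.0137 W/m·K

k = 0.0137 W/m·K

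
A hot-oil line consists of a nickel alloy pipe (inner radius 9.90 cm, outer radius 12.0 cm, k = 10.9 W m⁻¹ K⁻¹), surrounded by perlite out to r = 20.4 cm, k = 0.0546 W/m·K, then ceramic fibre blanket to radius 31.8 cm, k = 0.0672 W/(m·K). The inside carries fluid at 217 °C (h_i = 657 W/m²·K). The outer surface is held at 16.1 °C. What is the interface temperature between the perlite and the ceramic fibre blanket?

Series thermal resistances, inner to outer:
  R'_conv,in = 1/(2πr h) = 1/(2π·0.0990·657) = 0.002447 m·K/W
  R'_nickel alloy = ln(0.120/0.0990)/(2πk) = 0.1924/(2π·10.9) = 0.002809 m·K/W
  R'_perlite = ln(0.204/0.120)/(2πk) = 0.5306/(2π·0.0546) = 1.547 m·K/W
  R'_ceramic fibre blanket = ln(0.318/0.204)/(2πk) = 0.4439/(2π·0.0672) = 1.051 m·K/W
ΣR = 0.002447 + 0.002809 + 1.547 + 1.051 = 2.603 m·K/W
Q' = ΔT/ΣR = (217 °C − 16.1 °C)/2.603 = 77.18 W/m
From the inner boundary to the perlite/ceramic fibre blanket interface, ΣR_partial = 1.552 m·K/W.
T_interface = T_in − Q'·ΣR_partial = 217 °C − (77.18)(1.552) = 97.2 °C

T = 97.2 °C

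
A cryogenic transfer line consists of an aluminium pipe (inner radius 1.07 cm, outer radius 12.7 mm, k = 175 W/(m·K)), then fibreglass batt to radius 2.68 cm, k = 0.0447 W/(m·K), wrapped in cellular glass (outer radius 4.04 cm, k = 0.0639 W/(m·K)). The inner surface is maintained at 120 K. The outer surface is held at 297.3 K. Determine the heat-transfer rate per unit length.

Q' = 48.2 W/m

Resistance network (inner→outer):
  R'_aluminium = ln(0.0127/0.0107)/(2πk) = 0.1714/(2π·175) = 1.558×10^-4 m·K/W
  R'_fibreglass batt = ln(0.0268/0.0127)/(2πk) = 0.7468/(2π·0.0447) = 2.659 m·K/W
  R'_cellular glass = ln(0.0404/0.0268)/(2πk) = 0.4104/(2π·0.0639) = 1.022 m·K/W
ΣR = 1.558×10^-4 + 2.659 + 1.022 = 3.681 m·K/W
Q' = ΔT/ΣR = (120 K − 297.3 K)/3.681 = -48.2 W/m
(Negative Q' ⇒ heat flows inward; heat gain = 48.2 W/m.)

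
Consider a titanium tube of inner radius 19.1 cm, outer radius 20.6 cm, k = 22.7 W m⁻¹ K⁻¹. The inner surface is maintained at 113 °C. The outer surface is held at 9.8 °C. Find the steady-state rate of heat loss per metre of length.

Q' = 2πk·ΔT/ln(r₂/r₁) = 2π × 22.7 × 103.2 / ln(0.206/0.191) = 1.95×10^5 W/m

Q' = 195 kW/m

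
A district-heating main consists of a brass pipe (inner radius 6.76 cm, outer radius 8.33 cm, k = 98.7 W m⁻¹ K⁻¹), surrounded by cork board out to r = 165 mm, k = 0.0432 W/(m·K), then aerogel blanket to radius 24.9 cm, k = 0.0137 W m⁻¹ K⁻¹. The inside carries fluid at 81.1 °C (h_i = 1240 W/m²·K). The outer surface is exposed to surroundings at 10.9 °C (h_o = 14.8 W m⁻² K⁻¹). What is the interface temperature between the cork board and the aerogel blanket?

Treat each layer as a resistance in series:
  R'_conv,in = 1/(2πr h) = 1/(2π·0.0676·1240) = 0.001899 m·K/W
  R'_brass = ln(0.0833/0.0676)/(2πk) = 0.2088/(2π·98.7) = 3.368×10^-4 m·K/W
  R'_cork board = ln(0.165/0.0833)/(2πk) = 0.6835/(2π·0.0432) = 2.518 m·K/W
  R'_aerogel blanket = ln(0.249/0.165)/(2πk) = 0.4115/(2π·0.0137) = 4.781 m·K/W
  R'_conv,out = 1/(2πr h) = 1/(2π·0.249·14.8) = 0.04319 m·K/W
ΣR = 0.001899 + 3.368×10^-4 + 2.518 + 4.781 + 0.04319 = 7.344 m·K/W
Q' = ΔT/ΣR = (81.1 °C − 10.9 °C)/7.344 = 9.559 W/m
From the inner boundary to the cork board/aerogel blanket interface, ΣR_partial = 2.520 m·K/W.
T_interface = T_in − Q'·ΣR_partial = 81.1 °C − (9.559)(2.520) = 57.0 °C

T = 57.0 °C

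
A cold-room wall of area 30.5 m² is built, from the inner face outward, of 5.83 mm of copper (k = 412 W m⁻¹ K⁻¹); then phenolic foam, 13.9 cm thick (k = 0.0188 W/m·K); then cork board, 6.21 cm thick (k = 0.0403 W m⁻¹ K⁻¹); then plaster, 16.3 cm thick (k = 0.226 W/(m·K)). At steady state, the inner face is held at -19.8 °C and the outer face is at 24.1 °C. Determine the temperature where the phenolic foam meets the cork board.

T = 13.8 °C

Series thermal resistances, inner to outer:
  R_copper = L/(kA) = 0.00583/(412·30.5) = 4.640×10^-7 K/W
  R_phenolic foam = L/(kA) = 0.139/(0.0188·30.5) = 0.2424 K/W
  R_cork board = L/(kA) = 0.0621/(0.0403·30.5) = 0.05052 K/W
  R_plaster = L/(kA) = 0.163/(0.226·30.5) = 0.02365 K/W
ΣR = 4.640×10^-7 + 0.2424 + 0.05052 + 0.02365 = 0.3166 K/W
Q = ΔT/ΣR = (-19.8 °C − 24.1 °C)/0.3166 = -138.7 W
From the inner boundary to the phenolic foam/cork board interface, ΣR_partial = 0.2424 K/W.
T_interface = T_in − Q·ΣR_partial = -19.8 °C − (-138.7)(0.2424) = 13.8 °C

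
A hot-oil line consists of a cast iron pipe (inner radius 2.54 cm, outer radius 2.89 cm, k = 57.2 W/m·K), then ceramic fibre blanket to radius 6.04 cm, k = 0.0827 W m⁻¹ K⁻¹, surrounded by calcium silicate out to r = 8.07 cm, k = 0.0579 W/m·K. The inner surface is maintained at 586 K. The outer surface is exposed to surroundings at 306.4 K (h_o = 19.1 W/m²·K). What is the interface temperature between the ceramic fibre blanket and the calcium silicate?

Resistance network (inner→outer):
  R'_cast iron = ln(0.0289/0.0254)/(2πk) = 0.1291/(2π·57.2) = 3.592×10^-4 m·K/W
  R'_ceramic fibre blanket = ln(0.0604/0.0289)/(2πk) = 0.7371/(2π·0.0827) = 1.419 m·K/W
  R'_calcium silicate = ln(0.0807/0.0604)/(2πk) = 0.2897/(2π·0.0579) = 0.7965 m·K/W
  R'_conv,out = 1/(2πr h) = 1/(2π·0.0807·19.1) = 0.1033 m·K/W
ΣR = 3.592×10^-4 + 1.419 + 0.7965 + 0.1033 = 2.319 m·K/W
Q' = ΔT/ΣR = (586 K − 306.4 K)/2.319 = 120.6 W/m
From the inner boundary to the ceramic fibre blanket/calcium silicate interface, ΣR_partial = 1.419 m·K/W.
T_interface = T_in − Q'·ΣR_partial = 586 K − (120.6)(1.419) = 415 K

T = 415 K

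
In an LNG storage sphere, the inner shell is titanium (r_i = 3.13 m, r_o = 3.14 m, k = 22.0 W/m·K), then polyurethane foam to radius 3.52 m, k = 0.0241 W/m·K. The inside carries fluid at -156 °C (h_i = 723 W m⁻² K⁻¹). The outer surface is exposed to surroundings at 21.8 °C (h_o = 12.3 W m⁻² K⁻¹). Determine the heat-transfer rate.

Q = 1560 W

Resistance network (inner→outer):
  R_conv,in = 1/(4πr²h) = 1/(4π·3.13²·723) = 1.123×10^-5 K/W
  R_titanium = (1/3.13 − 1/3.14)/(4πk) = 0.001017/(4π·22.0) = 3.680×10^-6 K/W
  R_polyurethane foam = (1/3.14 − 1/3.52)/(4πk) = 0.03438/(4π·0.0241) = 0.1135 K/W
  R_conv,out = 1/(4πr²h) = 1/(4π·3.52²·12.3) = 5.222×10^-4 K/W
ΣR = 1.123×10^-5 + 3.680×10^-6 + 0.1135 + 5.222×10^-4 = 0.1140 K/W
Q = ΔT/ΣR = (-156 °C − 21.8 °C)/0.1140 = -1560 W
(Negative Q ⇒ heat flows inward; heat gain = 1560 W.)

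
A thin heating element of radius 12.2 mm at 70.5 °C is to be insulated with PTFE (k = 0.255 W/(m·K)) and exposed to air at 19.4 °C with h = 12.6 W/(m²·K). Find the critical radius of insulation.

For a cylinder, r_cr = k_ins/h = 0.255/12.6 = 0.0202 m = 2.02 cm

r_cr = 2.02 cm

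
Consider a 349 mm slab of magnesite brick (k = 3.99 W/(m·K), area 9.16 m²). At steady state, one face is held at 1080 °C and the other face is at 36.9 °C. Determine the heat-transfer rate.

Q = kA·ΔT/L = 3.99 × 9.16 × |1080 °C − 36.9 °C| / 0.349 = 1.09×10^5 W

Q = 109 kW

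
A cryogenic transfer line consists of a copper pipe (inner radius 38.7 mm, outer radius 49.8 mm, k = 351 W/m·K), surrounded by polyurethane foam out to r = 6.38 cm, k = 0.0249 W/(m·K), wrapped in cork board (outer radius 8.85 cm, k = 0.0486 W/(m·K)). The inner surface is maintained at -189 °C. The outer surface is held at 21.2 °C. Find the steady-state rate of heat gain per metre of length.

Q' = 79.2 W/m

Series thermal resistances, inner to outer:
  R'_copper = ln(0.0498/0.0387)/(2πk) = 0.2522/(2π·351) = 1.143×10^-4 m·K/W
  R'_polyurethane foam = ln(0.0638/0.0498)/(2πk) = 0.2477/(2π·0.0249) = 1.583 m·K/W
  R'_cork board = ln(0.0885/0.0638)/(2πk) = 0.3272/(2π·0.0486) = 1.072 m·K/W
ΣR = 1.143×10^-4 + 1.583 + 1.072 = 2.655 m·K/W
Q' = ΔT/ΣR = (-189 °C − 21.2 °C)/2.655 = -79.2 W/m
(Negative Q' ⇒ heat flows inward; heat gain = 79.2 W/m.)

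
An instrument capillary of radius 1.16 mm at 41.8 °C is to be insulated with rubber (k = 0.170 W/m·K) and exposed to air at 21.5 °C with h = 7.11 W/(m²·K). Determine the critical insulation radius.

For a cylinder, r_cr = k_ins/h = 0.170/7.11 = 0.0239 m = 2.39 cm

r_cr = 2.39 cm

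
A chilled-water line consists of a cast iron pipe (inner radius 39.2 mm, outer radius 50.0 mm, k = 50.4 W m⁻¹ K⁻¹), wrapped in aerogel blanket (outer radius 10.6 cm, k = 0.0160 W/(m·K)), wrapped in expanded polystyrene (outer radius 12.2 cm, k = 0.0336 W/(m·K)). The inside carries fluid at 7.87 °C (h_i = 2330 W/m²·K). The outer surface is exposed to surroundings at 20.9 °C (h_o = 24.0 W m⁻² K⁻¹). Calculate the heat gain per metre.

Q' = 1.59 W/m

Resistance network (inner→outer):
  R'_conv,in = 1/(2πr h) = 1/(2π·0.0392·2330) = 0.001743 m·K/W
  R'_cast iron = ln(0.0500/0.0392)/(2πk) = 0.2433/(2π·50.4) = 7.684×10^-4 m·K/W
  R'_aerogel blanket = ln(0.106/0.0500)/(2πk) = 0.7514/(2π·0.0160) = 7.474 m·K/W
  R'_expanded polystyrene = ln(0.122/0.106)/(2πk) = 0.1406/(2π·0.0336) = 0.6659 m·K/W
  R'_conv,out = 1/(2πr h) = 1/(2π·0.122·24.0) = 0.05436 m·K/W
ΣR = 0.001743 + 7.684×10^-4 + 7.474 + 0.6659 + 0.05436 = 8.197 m·K/W
Q' = ΔT/ΣR = (7.87 °C − 20.9 °C)/8.197 = -1.59 W/m
(Negative Q' ⇒ heat flows inward; heat gain = 1.59 W/m.)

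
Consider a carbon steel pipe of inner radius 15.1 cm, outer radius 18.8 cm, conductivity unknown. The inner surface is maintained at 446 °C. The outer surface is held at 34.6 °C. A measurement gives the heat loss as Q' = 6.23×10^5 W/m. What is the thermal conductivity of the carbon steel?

ΣR = ΔT/Q' = |446 − 34.6|/6.23×10^5 = 6.604×10^-4 m·K/W
ln(r₂/r₁)/(2πk) = 6.604×10^-4 ⇒ k = 0.2192/(2π·6.604×10^-4) = 52.8 W/m·K

k = 52.8 W/m·K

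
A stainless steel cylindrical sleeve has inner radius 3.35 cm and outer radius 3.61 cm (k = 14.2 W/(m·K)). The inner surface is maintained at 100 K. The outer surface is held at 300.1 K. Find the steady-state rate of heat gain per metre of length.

Q' = 2πk·ΔT/ln(r₂/r₁) = 2π × 14.2 × 200.1 / ln(0.0361/0.0335) = 2.39×10^5 W/m

Q' = 2.39×10^5 W/m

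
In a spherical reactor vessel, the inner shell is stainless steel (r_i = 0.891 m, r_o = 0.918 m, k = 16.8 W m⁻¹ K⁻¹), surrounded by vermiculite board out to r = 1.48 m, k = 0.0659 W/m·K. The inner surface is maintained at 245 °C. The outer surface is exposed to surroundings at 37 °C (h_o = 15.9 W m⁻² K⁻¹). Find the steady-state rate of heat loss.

Resistance network (inner→outer):
  R_stainless steel = (1/0.891 − 1/0.918)/(4πk) = 0.03301/(4π·16.8) = 1.564×10^-4 K/W
  R_vermiculite board = (1/0.918 − 1/1.48)/(4πk) = 0.4136/(4π·0.0659) = 0.4995 K/W
  R_conv,out = 1/(4πr²h) = 1/(4π·1.48²·15.9) = 0.002285 K/W
ΣR = 1.564×10^-4 + 0.4995 + 0.002285 = 0.5019 K/W
Q = ΔT/ΣR = (245 °C − 37 °C)/0.5019 = 414 W

Q = 414 W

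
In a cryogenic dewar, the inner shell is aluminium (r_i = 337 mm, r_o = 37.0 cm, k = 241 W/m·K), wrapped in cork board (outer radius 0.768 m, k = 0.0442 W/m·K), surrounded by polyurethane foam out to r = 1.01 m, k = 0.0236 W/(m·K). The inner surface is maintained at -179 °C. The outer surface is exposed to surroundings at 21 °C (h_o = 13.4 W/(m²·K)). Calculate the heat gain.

Resistance network (inner→outer):
  R_aluminium = (1/0.337 − 1/0.370)/(4πk) = 0.2647/(4π·241) = 8.739×10^-5 K/W
  R_cork board = (1/0.370 − 1/0.768)/(4πk) = 1.401/(4π·0.0442) = 2.522 K/W
  R_polyurethane foam = (1/0.768 − 1/1.01)/(4πk) = 0.3120/(4π·0.0236) = 1.052 K/W
  R_conv,out = 1/(4πr²h) = 1/(4π·1.01²·13.4) = 0.005822 K/W
ΣR = 8.739×10^-5 + 2.522 + 1.052 + 0.005822 = 3.580 K/W
Q = ΔT/ΣR = (-179 °C − 21 °C)/3.580 = -55.9 W
(Negative Q ⇒ heat flows inward; heat gain = 55.9 W.)

Q = 55.9 W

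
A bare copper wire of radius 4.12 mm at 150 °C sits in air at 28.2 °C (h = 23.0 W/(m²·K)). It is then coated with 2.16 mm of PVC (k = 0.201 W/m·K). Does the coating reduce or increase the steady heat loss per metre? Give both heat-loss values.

Critical radius for a cylinder: r_cr = k/h = 0.00874 m = 0.874 cm.
Outer radius after coating: r₂ = 0.00412 + 0.00216 = 0.00628 m.
Since r₁ < r_cr and r₂ ≤ r_cr, the coating moves toward the maximum at r_cr — heat loss rises.
Bare: R = 1/(2πr₁h) = 1.680 m·K/W; Q = 121.8/1.680 = 72.5 W/m.
Coated: R = R_cond + R_conv = 1.436 m·K/W; Q = 121.8/1.436 = 84.8 W/m.

increases: 72.5 → 84.8 W/m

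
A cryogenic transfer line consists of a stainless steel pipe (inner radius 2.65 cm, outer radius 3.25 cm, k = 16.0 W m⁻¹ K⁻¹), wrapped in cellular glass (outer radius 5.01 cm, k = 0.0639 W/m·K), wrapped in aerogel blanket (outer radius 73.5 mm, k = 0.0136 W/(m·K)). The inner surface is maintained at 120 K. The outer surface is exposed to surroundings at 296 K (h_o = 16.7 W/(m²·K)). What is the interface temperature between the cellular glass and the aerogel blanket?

T = 153 K

Series thermal resistances, inner to outer:
  R'_stainless steel = ln(0.0325/0.0265)/(2πk) = 0.2041/(2π·16.0) = 0.002030 m·K/W
  R'_cellular glass = ln(0.0501/0.0325)/(2πk) = 0.4328/(2π·0.0639) = 1.078 m·K/W
  R'_aerogel blanket = ln(0.0735/0.0501)/(2πk) = 0.3833/(2π·0.0136) = 4.485 m·K/W
  R'_conv,out = 1/(2πr h) = 1/(2π·0.0735·16.7) = 0.1297 m·K/W
ΣR = 0.002030 + 1.078 + 4.485 + 0.1297 = 5.695 m·K/W
Q' = ΔT/ΣR = (120 K − 296 K)/5.695 = -30.90 W/m
From the inner boundary to the cellular glass/aerogel blanket interface, ΣR_partial = 1.080 m·K/W.
T_interface = T_in − Q'·ΣR_partial = 120 K − (-30.90)(1.080) = 153 K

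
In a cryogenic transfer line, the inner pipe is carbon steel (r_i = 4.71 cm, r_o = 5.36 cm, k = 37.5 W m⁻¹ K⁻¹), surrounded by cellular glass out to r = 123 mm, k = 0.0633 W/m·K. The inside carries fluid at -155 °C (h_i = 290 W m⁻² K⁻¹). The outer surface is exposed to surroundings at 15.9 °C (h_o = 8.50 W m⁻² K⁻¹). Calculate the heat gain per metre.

Series thermal resistances, inner to outer:
  R'_conv,in = 1/(2πr h) = 1/(2π·0.0471·290) = 0.01165 m·K/W
  R'_carbon steel = ln(0.0536/0.0471)/(2πk) = 0.1293/(2π·37.5) = 5.487×10^-4 m·K/W
  R'_cellular glass = ln(0.123/0.0536)/(2πk) = 0.8306/(2π·0.0633) = 2.088 m·K/W
  R'_conv,out = 1/(2πr h) = 1/(2π·0.123·8.50) = 0.1522 m·K/W
ΣR = 0.01165 + 5.487×10^-4 + 2.088 + 0.1522 = 2.252 m·K/W
Q' = ΔT/ΣR = (-155 °C − 15.9 °C)/2.252 = -75.9 W/m
(Negative Q' ⇒ heat flows inward; heat gain = 75.9 W/m.)

Q' = 75.9 W/m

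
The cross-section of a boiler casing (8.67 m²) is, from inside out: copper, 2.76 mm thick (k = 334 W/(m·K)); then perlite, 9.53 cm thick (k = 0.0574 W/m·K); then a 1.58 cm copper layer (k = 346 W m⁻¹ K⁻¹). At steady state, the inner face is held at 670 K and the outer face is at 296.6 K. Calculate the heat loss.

Series thermal resistances, inner to outer:
  R_copper = L/(kA) = 0.00276/(334·8.67) = 9.531×10^-7 K/W
  R_perlite = L/(kA) = 0.0953/(0.0574·8.67) = 0.1915 K/W
  R_copper = L/(kA) = 0.0158/(346·8.67) = 5.267×10^-6 K/W
ΣR = 9.531×10^-7 + 0.1915 + 5.267×10^-6 = 0.1915 K/W
Q = ΔT/ΣR = (670 K − 296.6 K)/0.1915 = 1950 W

Q = 1950 W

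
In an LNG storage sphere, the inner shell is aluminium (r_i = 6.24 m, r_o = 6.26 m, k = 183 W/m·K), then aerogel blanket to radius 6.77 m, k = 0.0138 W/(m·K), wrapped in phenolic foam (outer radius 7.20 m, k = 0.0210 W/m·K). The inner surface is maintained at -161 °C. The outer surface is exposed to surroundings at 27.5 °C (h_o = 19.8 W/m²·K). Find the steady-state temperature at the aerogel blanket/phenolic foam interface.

Series thermal resistances, inner to outer:
  R_aluminium = (1/6.24 − 1/6.26)/(4πk) = 5.120×10^-4/(4π·183) = 2.226×10^-7 K/W
  R_aerogel blanket = (1/6.26 − 1/6.77)/(4πk) = 0.01203/(4π·0.0138) = 0.06939 K/W
  R_phenolic foam = (1/6.77 − 1/7.20)/(4πk) = 0.008822/(4π·0.0210) = 0.03343 K/W
  R_conv,out = 1/(4πr²h) = 1/(4π·7.20²·19.8) = 7.753×10^-5 K/W
ΣR = 2.226×10^-7 + 0.06939 + 0.03343 + 7.753×10^-5 = 0.1029 K/W
Q = ΔT/ΣR = (-161 °C − 27.5 °C)/0.1029 = -1832 W
From the inner boundary to the aerogel blanket/phenolic foam interface, ΣR_partial = 0.06939 K/W.
T_interface = T_in − Q·ΣR_partial = -161 °C − (-1832)(0.06939) = -33.9 °C

T = -33.9 °C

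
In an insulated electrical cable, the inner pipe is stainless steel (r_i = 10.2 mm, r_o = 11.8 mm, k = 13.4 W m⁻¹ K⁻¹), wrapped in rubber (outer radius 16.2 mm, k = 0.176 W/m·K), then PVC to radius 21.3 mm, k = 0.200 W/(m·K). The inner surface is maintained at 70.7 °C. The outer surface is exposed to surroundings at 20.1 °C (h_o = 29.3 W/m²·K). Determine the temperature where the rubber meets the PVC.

T = 51.5 °C

Series thermal resistances, inner to outer:
  R'_stainless steel = ln(0.0118/0.0102)/(2πk) = 0.1457/(2π·13.4) = 0.001731 m·K/W
  R'_rubber = ln(0.0162/0.0118)/(2πk) = 0.3169/(2π·0.176) = 0.2866 m·K/W
  R'_PVC = ln(0.0213/0.0162)/(2πk) = 0.2737/(2π·0.200) = 0.2178 m·K/W
  R'_conv,out = 1/(2πr h) = 1/(2π·0.0213·29.3) = 0.2550 m·K/W
ΣR = 0.001731 + 0.2866 + 0.2178 + 0.2550 = 0.7611 m·K/W
Q' = ΔT/ΣR = (70.7 °C − 20.1 °C)/0.7611 = 66.48 W/m
From the inner boundary to the rubber/PVC interface, ΣR_partial = 0.2883 m·K/W.
T_interface = T_in − Q'·ΣR_partial = 70.7 °C − (66.48)(0.2883) = 51.5 °C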